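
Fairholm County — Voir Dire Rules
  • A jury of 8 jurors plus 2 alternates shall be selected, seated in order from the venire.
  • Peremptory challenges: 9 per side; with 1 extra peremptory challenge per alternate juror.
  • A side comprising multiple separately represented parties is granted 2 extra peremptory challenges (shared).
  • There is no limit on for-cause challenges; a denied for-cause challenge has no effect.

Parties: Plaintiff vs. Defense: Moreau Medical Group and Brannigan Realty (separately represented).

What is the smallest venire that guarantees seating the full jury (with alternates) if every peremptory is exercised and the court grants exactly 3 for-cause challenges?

Seats to fill: 8 + 2 alternates = 10.
Peremptories — Plaintiff: 9 + 1×2 = 11; Defense: 9 + 1×2 + 2 = 13; total 24.
For-cause removals: 3.
Minimum venire: 10 + 24 + 3 = 37.

37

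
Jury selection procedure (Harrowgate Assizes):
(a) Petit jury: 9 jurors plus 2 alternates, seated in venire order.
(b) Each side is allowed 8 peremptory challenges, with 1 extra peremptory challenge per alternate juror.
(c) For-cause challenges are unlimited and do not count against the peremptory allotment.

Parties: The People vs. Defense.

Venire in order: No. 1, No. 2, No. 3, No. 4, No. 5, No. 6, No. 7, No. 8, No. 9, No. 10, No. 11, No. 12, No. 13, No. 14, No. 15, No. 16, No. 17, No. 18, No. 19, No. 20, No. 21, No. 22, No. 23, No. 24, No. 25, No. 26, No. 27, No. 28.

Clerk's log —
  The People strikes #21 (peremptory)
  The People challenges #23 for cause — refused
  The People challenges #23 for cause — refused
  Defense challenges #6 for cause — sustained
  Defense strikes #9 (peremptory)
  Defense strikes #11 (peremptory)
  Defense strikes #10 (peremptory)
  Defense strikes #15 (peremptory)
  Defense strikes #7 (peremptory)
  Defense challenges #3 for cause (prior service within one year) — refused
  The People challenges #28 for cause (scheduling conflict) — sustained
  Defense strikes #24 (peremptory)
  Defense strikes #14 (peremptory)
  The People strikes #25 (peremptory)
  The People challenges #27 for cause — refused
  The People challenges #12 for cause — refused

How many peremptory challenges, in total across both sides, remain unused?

The People allotment: 8 base + 1 × 2 alternates = 10. Defense allotment: 8 base + 1 × 2 alternates = 10.
The People peremptories used: #21, #25 — 2 (for-cause on #23, #23, #28, #27, #12 don't count).
Defense peremptories used: #9, #11, #10, #15, #7, #24, #14 — 7 (for-cause on #6, #3 don't count).
Remaining: (10 − 2) + (10 − 7) = 11.

11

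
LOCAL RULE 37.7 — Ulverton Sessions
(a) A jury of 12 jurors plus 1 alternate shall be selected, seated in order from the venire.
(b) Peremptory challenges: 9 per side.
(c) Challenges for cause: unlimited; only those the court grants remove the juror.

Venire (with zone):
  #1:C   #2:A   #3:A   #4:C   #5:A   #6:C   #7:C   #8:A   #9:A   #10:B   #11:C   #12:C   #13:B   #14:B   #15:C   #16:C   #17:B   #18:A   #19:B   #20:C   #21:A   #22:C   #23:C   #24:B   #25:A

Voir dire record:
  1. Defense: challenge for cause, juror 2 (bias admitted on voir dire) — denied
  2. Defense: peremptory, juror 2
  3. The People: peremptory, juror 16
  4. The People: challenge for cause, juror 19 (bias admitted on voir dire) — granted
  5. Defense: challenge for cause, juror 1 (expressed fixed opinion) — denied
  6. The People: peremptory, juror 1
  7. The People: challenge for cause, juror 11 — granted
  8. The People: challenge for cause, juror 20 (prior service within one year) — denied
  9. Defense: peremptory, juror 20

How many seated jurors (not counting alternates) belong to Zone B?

3

Removed: #1, #2, #11, #16, #19, #20.
Seated jurors 1–12: #3, #4, #5, #6, #7, #8, #9, #10, #12, #13, #14, #15 (alternates #17 not counted).
Of those, in Zone B: #10, #13, #14 → 3.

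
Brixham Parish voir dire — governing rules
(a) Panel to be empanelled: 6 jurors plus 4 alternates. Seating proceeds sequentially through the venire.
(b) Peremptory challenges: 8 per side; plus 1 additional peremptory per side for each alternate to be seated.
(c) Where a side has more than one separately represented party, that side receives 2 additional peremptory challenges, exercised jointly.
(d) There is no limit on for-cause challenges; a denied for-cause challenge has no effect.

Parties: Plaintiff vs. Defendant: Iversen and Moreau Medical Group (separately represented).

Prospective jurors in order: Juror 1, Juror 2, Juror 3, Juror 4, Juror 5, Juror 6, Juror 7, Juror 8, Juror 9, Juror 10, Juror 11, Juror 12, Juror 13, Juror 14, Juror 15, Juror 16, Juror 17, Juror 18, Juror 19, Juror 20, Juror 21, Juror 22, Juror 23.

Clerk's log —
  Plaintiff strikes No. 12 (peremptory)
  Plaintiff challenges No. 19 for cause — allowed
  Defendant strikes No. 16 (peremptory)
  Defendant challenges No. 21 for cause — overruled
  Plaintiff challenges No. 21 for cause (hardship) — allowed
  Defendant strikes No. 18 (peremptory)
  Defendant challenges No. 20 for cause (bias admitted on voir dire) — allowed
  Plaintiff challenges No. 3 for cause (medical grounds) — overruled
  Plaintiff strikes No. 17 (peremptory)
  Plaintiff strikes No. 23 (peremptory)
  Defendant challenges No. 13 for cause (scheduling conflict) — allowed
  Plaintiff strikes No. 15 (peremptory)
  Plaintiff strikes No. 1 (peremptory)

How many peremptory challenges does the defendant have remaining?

Defendant allotment: 8 base + 1 × 4 alternates + 2 multi-party = 14.
Defendant peremptories used: #16, #18 — 2 (for-cause on #21, #20, #13 don't count).
Remaining: 14 − 2 = 12.

12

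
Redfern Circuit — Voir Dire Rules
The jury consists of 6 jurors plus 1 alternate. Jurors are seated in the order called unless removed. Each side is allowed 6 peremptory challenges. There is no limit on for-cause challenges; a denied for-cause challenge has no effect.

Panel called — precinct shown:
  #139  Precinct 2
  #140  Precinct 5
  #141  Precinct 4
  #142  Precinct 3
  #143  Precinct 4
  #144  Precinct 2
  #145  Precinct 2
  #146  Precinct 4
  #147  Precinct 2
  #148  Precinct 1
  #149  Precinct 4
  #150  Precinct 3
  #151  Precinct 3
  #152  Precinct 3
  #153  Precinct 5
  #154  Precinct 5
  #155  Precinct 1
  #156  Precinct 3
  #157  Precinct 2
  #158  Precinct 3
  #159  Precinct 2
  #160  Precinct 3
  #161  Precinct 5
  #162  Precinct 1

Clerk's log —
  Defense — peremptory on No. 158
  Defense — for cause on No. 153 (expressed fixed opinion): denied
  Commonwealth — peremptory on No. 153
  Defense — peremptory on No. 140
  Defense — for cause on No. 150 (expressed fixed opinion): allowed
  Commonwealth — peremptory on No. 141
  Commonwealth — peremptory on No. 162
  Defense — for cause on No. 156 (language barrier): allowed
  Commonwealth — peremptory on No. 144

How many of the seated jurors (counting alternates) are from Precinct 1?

Removed: #140, #141, #144, #150, #153, #156, #158, #162.
Seated (7 incl. alternates): #139, #142, #143, #145, #146, #147, #148.
Of those, in Precinct 1: #148 → 1.

1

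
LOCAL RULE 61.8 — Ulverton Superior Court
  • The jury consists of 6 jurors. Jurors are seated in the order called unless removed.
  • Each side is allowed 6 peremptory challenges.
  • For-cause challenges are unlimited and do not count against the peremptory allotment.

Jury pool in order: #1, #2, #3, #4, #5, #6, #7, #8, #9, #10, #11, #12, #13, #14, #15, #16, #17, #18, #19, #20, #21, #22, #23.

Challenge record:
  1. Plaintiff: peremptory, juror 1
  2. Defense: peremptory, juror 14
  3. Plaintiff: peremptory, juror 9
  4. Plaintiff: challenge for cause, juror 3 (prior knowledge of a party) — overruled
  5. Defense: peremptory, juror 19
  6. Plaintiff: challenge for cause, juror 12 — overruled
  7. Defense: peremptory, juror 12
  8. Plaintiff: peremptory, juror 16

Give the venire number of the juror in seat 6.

7

Removed: #1, #9, #12, #14, #16, #19. (#3 stays — for-cause denied.)
Seating in order: seats 1–6 → #2, #3, #4, #5, #6, #7.
So seat 6 is #7.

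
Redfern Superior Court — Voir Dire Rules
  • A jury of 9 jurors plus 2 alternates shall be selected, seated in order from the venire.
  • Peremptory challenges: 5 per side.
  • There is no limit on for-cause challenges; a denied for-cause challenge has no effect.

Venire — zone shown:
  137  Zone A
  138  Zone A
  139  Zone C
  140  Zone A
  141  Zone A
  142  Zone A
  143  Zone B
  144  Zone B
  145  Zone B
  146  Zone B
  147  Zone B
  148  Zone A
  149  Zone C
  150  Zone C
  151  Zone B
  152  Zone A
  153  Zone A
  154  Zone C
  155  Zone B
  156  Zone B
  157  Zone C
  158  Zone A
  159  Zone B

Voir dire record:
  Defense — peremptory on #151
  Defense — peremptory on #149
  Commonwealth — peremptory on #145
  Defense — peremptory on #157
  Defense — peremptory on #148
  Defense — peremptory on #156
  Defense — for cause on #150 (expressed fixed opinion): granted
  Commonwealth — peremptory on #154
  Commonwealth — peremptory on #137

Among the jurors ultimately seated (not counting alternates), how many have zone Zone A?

4

Removed: #137, #145, #148, #149, #150, #151, #154, #156, #157.
Seated jurors 1–9: #138, #139, #140, #141, #142, #143, #144, #146, #147 (alternates #152, #153 not counted).
Of those, in Zone A: #138, #140, #141, #142 → 4.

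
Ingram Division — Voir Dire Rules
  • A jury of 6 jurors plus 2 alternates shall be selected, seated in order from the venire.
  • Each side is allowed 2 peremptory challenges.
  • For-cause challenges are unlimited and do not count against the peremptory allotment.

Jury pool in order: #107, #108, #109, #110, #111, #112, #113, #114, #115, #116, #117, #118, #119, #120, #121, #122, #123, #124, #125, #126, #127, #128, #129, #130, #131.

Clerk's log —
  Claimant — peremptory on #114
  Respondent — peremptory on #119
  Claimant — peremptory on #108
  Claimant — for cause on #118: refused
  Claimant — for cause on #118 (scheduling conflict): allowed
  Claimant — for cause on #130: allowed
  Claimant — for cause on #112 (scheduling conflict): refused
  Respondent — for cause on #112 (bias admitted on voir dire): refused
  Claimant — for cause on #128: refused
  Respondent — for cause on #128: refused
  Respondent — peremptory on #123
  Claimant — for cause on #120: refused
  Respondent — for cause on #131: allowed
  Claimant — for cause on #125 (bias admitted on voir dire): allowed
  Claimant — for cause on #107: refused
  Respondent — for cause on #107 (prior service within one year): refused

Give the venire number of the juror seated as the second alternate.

Removed: #108, #114, #118, #119, #123, #125, #130, #131. (#107, #112, #120, #128 stay — for-cause denied.)
Seating in order: seats 1–6 → #107, #109, #110, #111, #112, #113; alternates → #115, #116.
So alternate 2 is #116.

116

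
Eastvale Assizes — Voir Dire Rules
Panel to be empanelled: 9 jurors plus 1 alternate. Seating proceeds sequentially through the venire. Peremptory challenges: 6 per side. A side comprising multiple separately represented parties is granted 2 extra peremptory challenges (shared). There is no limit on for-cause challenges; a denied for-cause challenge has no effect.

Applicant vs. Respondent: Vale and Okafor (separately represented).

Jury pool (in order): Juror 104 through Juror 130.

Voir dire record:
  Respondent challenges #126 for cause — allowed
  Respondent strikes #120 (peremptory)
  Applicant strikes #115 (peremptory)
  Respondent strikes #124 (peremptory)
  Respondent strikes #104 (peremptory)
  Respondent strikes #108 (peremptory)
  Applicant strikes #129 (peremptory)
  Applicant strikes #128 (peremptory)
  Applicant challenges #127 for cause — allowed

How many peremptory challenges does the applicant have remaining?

3

Applicant allotment: 6.
Applicant peremptories used: #115, #129, #128 — 3 (the for-cause on #127 doesn't count).
Remaining: 6 − 3 = 3.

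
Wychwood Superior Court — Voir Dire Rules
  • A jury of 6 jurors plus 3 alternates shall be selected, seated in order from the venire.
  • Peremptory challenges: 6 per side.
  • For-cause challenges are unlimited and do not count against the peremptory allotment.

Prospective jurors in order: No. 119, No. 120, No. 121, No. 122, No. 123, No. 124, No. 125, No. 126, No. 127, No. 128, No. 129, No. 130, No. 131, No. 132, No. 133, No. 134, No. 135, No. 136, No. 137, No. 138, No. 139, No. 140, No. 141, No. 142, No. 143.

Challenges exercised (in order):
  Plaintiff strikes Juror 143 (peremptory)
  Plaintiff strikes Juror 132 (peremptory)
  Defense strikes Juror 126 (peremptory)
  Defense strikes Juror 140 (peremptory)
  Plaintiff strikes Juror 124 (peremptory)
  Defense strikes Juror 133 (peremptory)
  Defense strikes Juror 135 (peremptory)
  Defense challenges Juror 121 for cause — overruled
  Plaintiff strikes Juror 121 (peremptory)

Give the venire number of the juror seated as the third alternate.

Removed: #121, #124, #126, #132, #133, #135, #140, #143.
Filling seats in venire order through position 9: #119, #120, #122, #123, #125, #127, #128, #129, #130.
So alternate 3 is #130.

130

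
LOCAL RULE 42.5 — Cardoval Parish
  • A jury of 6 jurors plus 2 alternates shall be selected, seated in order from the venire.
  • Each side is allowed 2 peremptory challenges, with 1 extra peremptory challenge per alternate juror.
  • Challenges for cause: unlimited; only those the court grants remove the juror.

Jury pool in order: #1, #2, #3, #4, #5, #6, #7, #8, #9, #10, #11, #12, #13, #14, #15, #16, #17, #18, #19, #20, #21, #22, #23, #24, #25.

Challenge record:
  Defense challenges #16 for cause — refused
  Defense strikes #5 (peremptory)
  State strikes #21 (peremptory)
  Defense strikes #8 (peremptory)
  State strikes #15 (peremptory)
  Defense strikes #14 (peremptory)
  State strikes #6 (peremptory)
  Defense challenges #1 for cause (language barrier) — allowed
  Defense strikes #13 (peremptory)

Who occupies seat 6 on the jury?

10

Removed: #1, #5, #6, #8, #13, #14, #15, #21. (#16 stays — for-cause denied.)
Seating in order: seats 1–6 → #2, #3, #4, #7, #9, #10; alternates → #11, #12.
So seat 6 is #10.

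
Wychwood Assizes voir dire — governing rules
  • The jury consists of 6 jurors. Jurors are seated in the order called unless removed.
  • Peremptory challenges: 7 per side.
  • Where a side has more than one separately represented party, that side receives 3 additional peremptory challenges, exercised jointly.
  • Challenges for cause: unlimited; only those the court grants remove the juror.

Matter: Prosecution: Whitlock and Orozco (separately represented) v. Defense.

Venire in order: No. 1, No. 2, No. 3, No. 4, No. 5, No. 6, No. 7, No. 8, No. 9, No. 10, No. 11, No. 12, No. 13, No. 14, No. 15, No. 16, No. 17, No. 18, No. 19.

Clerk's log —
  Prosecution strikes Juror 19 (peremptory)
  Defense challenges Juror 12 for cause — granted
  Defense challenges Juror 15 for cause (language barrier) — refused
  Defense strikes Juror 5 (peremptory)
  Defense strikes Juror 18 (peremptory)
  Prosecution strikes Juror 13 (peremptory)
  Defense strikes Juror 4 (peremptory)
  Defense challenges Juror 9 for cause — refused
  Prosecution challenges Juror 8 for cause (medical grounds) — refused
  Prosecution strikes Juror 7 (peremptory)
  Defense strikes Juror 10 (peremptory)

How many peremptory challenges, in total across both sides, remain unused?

10

Prosecution allotment: 7 base + 3 multi-party = 10. Defense allotment: 7.
Prosecution peremptories used: #19, #13, #7 — 3 (the for-cause on #8 doesn't count).
Defense peremptories used: #5, #18, #4, #10 — 4 (for-cause on #12, #15, #9 don't count).
Remaining: (10 − 3) + (7 − 4) = 10.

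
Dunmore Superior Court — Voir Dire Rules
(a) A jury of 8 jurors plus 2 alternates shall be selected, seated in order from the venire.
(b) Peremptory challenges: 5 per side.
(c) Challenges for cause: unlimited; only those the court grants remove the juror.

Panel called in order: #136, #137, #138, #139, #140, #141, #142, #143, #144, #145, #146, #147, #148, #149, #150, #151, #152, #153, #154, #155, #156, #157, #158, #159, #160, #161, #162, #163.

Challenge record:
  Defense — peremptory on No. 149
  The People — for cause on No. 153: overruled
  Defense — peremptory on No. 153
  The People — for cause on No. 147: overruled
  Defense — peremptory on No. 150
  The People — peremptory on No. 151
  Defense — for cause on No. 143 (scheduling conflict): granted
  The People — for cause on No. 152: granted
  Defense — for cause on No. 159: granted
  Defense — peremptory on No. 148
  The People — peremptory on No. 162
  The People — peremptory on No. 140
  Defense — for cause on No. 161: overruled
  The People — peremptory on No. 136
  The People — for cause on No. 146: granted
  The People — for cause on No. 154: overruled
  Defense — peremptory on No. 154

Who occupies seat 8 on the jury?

Removed: #136, #140, #143, #146, #148, #149, #150, #151, #152, #153, #154, #159, #162. (#147, #161 stay — for-cause denied.)
Seating in order: seats 1–8 → #137, #138, #139, #141, #142, #144, #145, #147; alternates → #155, #156.
So seat 8 is #147.

147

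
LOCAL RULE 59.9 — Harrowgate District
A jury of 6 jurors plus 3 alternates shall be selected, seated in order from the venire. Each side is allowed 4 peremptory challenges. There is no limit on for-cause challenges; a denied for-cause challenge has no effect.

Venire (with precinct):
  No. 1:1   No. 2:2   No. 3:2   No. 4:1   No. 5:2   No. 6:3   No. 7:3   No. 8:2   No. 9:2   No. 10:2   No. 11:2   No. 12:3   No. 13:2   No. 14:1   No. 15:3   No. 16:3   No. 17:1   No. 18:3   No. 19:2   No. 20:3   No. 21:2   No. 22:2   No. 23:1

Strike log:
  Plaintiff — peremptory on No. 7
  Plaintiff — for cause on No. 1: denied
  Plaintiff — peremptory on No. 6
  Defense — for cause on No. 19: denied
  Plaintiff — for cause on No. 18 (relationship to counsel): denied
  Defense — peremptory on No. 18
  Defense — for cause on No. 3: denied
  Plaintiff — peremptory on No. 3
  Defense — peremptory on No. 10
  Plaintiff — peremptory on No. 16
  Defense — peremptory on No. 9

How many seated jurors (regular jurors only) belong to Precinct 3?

Removed: #3, #6, #7, #9, #10, #16, #18.
Seated jurors 1–6: #1, #2, #4, #5, #8, #11 (alternates #12, #13, #14 not counted).
None of those are in Precinct 3 → 0.

0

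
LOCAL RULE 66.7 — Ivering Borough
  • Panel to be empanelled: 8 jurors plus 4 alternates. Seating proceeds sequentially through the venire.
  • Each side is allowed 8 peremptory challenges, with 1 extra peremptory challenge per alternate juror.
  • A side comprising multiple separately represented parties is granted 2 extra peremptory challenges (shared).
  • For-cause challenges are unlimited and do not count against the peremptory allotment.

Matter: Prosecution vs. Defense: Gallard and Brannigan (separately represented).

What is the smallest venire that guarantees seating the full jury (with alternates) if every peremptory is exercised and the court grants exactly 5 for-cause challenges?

Seats to fill: 8 + 4 alternates = 12.
Peremptories — Prosecution: 8 + 1×4 = 12; Defense: 8 + 1×4 + 2 = 14; total 26.
For-cause removals: 5.
Minimum venire: 12 + 26 + 5 = 43.

43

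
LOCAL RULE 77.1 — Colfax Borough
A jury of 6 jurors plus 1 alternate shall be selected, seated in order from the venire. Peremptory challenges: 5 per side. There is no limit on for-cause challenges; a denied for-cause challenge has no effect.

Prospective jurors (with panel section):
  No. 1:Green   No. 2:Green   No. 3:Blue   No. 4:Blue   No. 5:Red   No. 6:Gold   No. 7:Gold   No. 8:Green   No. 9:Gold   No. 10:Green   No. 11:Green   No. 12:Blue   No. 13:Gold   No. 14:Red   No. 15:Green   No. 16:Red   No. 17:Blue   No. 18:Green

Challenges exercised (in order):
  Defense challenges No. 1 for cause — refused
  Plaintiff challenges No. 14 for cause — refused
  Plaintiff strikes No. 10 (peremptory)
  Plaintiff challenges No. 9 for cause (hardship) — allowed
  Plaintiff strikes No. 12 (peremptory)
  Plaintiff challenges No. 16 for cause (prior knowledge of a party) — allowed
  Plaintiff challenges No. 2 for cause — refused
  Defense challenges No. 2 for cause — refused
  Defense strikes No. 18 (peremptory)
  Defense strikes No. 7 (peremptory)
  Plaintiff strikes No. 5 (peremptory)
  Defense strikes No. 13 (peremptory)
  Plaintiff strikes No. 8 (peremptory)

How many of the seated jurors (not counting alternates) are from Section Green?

3

Removed: #5, #7, #8, #9, #10, #12, #13, #16, #18.
Seated jurors 1–6: #1, #2, #3, #4, #6, #11 (alternates #14 not counted).
Of those, in Section Green: #1, #2, #11 → 3.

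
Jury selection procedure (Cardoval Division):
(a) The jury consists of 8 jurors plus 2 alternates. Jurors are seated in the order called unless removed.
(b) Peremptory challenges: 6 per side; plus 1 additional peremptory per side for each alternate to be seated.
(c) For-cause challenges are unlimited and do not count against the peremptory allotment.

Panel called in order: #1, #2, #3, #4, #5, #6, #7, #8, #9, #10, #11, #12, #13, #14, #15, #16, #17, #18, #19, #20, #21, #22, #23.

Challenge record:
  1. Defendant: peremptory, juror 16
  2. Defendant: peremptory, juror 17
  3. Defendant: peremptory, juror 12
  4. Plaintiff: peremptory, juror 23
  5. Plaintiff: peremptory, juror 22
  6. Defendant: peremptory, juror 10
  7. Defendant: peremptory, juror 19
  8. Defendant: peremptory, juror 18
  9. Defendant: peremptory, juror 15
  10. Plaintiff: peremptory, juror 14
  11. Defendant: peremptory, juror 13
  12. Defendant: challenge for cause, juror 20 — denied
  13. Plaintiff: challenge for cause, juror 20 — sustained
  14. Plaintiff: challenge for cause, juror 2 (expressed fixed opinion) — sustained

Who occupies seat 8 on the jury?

Removed: #2, #10, #12, #13, #14, #15, #16, #17, #18, #19, #20, #22, #23.
Seating in order: seats 1–8 → #1, #3, #4, #5, #6, #7, #8, #9; alternates → #11, #21.
So seat 8 is #9.

9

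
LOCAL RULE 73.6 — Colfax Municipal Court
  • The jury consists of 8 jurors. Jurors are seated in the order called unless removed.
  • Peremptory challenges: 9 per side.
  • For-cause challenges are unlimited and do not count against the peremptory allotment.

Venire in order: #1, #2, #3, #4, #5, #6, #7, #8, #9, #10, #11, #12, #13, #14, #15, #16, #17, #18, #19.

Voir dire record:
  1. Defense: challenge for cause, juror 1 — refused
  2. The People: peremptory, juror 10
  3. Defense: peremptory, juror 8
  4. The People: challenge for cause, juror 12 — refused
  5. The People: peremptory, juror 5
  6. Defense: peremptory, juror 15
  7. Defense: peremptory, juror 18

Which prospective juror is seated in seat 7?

9

Removed: #5, #8, #10, #15, #18. (#1, #12 stay — for-cause denied.)
Seating in order: seats 1–8 → #1, #2, #3, #4, #6, #7, #9, #11.
So seat 7 is #9.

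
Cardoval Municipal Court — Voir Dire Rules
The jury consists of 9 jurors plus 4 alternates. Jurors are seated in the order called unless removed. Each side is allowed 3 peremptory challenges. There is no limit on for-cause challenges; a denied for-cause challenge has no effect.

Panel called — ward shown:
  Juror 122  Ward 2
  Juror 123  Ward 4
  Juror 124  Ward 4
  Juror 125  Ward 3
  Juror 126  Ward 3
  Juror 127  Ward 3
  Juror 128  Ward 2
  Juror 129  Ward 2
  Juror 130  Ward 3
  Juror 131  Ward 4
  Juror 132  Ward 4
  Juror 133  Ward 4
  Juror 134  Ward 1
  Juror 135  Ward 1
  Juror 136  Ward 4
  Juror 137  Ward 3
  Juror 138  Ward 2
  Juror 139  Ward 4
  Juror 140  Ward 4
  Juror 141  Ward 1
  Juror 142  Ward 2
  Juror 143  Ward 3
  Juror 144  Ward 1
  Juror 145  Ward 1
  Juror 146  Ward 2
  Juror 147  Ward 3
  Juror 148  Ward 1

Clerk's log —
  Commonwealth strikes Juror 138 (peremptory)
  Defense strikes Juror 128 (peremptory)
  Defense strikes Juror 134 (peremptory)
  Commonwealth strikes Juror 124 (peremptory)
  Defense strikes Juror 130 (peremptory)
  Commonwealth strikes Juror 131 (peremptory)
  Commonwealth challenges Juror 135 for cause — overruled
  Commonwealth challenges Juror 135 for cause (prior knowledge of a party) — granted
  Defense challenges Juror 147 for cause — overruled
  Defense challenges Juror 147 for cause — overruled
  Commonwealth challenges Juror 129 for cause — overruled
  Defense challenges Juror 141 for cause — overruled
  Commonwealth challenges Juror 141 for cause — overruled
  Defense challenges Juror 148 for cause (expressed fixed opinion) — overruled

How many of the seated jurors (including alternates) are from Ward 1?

1

Removed: #124, #128, #130, #131, #134, #135, #138.
Seated (13 incl. alternates): #122, #123, #125, #126, #127, #129, #132, #133, #136, #137, #139, #140, #141.
Of those, in Ward 1: #141 → 1.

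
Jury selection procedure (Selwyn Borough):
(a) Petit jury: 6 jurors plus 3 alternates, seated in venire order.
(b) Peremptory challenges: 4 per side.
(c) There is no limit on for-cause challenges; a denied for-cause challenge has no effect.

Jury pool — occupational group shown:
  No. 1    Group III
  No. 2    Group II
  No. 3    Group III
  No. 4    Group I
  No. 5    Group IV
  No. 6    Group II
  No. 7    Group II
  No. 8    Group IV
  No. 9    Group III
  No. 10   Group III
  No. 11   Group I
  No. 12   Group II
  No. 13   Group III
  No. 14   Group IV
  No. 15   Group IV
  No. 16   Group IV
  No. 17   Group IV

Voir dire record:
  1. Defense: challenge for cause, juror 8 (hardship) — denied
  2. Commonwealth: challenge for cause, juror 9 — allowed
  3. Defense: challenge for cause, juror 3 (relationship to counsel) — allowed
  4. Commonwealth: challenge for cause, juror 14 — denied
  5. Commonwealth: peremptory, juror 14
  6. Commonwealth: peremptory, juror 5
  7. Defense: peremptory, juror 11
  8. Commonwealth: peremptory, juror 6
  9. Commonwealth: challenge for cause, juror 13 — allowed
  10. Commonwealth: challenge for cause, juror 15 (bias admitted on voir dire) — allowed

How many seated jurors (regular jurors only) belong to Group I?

Removed: #3, #5, #6, #9, #11, #13, #14, #15.
Seated jurors 1–6: #1, #2, #4, #7, #8, #10 (alternates #12, #16, #17 not counted).
Of those, in Group I: #4 → 1.

1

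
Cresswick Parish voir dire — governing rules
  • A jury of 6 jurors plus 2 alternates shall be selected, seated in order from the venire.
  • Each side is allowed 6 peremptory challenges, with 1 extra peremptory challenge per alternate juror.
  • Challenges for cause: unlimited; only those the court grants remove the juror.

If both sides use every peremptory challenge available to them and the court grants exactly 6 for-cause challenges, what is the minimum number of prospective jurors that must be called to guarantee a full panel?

30

Seats to fill: 6 + 2 alternates = 8.
Peremptories: 6 + 1×2 = 8 per side × 2 sides = 16.
For-cause removals: 6.
Minimum venire: 8 + 16 + 6 = 30.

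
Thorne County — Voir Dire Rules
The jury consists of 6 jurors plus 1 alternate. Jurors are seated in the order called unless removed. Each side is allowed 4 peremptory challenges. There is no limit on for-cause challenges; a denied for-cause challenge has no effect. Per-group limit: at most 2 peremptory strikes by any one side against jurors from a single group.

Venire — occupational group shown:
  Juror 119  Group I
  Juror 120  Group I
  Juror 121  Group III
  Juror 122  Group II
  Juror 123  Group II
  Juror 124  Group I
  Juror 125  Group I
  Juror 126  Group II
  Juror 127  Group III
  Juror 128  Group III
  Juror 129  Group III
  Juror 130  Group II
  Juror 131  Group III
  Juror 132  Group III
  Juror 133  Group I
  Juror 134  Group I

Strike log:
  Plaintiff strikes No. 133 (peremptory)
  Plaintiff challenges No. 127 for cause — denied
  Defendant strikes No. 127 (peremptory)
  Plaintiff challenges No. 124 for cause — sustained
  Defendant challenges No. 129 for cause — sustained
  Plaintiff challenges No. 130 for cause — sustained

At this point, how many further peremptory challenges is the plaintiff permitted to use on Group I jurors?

1

Plaintiff peremptories so far: #133 — 1 of 4 used, 3 left overall.
Against Group I: #133 — 1 used; per-group cap 2 leaves 1.
Binding limit: min(3, 1) = 1.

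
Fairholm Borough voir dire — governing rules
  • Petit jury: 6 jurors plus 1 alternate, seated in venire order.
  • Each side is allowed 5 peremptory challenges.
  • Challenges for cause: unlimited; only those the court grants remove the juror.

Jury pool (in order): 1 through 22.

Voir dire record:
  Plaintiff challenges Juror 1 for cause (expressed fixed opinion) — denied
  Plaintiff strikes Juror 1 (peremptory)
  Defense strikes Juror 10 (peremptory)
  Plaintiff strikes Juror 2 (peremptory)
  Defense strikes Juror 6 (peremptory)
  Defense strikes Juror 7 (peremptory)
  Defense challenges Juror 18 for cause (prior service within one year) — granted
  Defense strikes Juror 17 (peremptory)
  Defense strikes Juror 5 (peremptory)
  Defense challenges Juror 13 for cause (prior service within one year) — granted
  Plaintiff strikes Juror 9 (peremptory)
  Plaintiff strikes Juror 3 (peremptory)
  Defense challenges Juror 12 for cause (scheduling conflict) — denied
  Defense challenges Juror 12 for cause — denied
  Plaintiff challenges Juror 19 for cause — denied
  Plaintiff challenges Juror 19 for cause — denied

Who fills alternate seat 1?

Removed: #1, #2, #3, #5, #6, #7, #9, #10, #13, #17, #18. (#12, #19 stay — for-cause denied.)
Seating in order: seats 1–6 → #4, #8, #11, #12, #14, #15; alternates → #16.
So alternate 1 is #16.

16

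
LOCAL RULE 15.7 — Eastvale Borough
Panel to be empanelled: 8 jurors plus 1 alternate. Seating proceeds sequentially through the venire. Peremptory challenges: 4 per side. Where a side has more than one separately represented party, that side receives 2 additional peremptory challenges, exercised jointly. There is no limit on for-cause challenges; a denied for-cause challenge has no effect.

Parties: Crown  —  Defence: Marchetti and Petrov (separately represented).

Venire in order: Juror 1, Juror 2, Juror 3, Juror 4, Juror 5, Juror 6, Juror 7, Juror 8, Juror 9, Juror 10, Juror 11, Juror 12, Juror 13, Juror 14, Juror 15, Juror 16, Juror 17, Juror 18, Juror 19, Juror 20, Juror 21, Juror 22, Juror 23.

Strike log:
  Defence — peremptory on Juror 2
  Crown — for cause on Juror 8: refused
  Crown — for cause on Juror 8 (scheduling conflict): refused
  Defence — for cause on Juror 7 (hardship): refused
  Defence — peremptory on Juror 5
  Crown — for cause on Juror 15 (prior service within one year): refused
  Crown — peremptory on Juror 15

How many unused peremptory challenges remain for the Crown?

Crown allotment: 4.
Crown peremptories used: #15 — 1 (for-cause on #8, #8, #15 don't count).
Remaining: 4 − 1 = 3.

3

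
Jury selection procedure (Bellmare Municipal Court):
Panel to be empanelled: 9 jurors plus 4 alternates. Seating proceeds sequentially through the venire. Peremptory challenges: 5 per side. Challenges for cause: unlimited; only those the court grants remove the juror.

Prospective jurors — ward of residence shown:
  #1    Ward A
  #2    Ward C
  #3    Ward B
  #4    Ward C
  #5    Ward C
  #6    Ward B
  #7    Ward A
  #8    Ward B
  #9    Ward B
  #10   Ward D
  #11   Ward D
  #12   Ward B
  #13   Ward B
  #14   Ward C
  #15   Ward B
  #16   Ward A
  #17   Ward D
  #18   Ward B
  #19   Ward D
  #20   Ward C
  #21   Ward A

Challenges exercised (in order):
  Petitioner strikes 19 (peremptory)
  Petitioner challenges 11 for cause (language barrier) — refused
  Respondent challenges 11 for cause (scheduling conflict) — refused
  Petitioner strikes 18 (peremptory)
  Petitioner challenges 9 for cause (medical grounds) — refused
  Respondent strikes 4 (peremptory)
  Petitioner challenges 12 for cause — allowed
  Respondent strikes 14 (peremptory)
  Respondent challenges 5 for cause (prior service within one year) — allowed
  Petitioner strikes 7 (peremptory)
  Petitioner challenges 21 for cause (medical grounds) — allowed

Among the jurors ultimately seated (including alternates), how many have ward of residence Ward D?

3

Removed: #4, #5, #7, #12, #14, #18, #19, #21.
Seated (13 incl. alternates): #1, #2, #3, #6, #8, #9, #10, #11, #13, #15, #16, #17, #20.
Of those, in Ward D: #10, #11, #17 → 3.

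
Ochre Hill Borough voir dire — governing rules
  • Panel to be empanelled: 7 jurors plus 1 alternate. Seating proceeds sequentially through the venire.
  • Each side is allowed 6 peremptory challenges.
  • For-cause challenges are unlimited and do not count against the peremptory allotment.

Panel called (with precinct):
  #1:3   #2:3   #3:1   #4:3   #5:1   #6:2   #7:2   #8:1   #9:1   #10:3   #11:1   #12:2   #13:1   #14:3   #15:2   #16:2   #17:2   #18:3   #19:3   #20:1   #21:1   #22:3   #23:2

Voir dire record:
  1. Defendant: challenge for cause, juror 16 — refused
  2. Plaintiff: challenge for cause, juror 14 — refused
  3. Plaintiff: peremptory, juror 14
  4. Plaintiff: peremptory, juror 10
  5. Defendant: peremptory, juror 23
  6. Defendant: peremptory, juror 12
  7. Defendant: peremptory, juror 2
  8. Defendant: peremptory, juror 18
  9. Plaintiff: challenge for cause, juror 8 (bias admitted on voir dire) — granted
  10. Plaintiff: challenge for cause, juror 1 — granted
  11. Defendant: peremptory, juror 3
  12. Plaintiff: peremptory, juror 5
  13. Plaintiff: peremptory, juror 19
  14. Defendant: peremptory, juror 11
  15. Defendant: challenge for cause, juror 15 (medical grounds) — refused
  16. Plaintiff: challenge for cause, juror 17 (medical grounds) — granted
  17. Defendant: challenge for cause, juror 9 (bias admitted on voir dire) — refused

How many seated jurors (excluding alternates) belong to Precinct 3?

1

Removed: #1, #2, #3, #5, #8, #10, #11, #12, #14, #17, #18, #19, #23.
Seated jurors 1–7: #4, #6, #7, #9, #13, #15, #16 (alternates #20 not counted).
Of those, in Precinct 3: #4 → 1.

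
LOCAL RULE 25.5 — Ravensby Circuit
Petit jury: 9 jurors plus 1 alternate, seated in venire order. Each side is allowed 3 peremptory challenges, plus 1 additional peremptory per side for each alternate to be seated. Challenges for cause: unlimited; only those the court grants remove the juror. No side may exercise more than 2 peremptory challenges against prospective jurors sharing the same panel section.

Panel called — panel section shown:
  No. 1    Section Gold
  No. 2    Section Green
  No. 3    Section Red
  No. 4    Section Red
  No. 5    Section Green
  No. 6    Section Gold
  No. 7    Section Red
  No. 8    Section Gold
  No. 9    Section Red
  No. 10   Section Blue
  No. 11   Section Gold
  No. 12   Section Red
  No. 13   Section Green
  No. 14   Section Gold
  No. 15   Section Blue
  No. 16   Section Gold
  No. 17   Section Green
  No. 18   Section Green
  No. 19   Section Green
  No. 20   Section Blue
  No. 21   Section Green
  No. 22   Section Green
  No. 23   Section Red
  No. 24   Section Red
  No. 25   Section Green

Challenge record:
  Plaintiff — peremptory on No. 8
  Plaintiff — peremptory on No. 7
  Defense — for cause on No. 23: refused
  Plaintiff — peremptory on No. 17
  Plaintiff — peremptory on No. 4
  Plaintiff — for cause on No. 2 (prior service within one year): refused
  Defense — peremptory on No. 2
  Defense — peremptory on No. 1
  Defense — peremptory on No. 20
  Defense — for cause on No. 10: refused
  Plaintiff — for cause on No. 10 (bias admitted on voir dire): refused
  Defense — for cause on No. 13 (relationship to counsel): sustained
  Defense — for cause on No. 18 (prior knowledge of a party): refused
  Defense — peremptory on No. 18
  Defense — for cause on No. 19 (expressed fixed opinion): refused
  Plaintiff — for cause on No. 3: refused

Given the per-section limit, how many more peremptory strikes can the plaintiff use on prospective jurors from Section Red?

0

Plaintiff peremptories so far: #8, #7, #17, #4 — 4 of 4 used, 0 left overall.
Against Section Red: #7, #4 — 2 used; per-section cap 2 leaves 0.
Binding limit: min(0, 0) = 0.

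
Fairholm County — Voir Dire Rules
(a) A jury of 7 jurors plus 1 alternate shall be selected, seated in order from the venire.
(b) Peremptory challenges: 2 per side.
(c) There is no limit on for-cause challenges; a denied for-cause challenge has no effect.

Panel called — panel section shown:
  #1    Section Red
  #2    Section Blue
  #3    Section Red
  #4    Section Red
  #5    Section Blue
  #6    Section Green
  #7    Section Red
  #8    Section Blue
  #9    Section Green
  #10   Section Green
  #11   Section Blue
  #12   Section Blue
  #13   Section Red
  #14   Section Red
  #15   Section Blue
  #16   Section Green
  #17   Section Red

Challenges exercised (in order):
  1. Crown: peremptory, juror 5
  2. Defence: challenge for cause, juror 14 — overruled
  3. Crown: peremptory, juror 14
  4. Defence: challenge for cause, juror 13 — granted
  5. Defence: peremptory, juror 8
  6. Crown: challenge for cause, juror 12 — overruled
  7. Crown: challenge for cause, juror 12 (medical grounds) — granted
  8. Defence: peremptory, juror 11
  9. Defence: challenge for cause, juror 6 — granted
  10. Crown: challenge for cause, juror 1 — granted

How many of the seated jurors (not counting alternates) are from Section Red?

3

Removed: #1, #5, #6, #8, #11, #12, #13, #14.
Seated jurors 1–7: #2, #3, #4, #7, #9, #10, #15 (alternates #16 not counted).
Of those, in Section Red: #3, #4, #7 → 3.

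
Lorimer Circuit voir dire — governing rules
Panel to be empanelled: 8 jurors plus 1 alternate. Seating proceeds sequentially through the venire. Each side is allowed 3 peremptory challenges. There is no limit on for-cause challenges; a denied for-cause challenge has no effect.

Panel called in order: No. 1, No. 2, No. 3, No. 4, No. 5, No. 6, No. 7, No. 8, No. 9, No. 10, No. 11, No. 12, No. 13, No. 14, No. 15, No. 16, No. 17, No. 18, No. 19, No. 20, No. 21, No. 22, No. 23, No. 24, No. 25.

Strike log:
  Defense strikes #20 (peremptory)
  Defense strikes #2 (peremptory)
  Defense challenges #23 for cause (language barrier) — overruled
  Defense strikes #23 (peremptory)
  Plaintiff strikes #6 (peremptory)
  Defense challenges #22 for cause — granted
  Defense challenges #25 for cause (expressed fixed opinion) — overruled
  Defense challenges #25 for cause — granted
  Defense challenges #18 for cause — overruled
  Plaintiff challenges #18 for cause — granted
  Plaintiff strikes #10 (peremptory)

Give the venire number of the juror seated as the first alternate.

Removed: #2, #6, #10, #18, #20, #22, #23, #25.
Seating in order: seats 1–8 → #1, #3, #4, #5, #7, #8, #9, #11; alternates → #12.
So alternate 1 is #12.

12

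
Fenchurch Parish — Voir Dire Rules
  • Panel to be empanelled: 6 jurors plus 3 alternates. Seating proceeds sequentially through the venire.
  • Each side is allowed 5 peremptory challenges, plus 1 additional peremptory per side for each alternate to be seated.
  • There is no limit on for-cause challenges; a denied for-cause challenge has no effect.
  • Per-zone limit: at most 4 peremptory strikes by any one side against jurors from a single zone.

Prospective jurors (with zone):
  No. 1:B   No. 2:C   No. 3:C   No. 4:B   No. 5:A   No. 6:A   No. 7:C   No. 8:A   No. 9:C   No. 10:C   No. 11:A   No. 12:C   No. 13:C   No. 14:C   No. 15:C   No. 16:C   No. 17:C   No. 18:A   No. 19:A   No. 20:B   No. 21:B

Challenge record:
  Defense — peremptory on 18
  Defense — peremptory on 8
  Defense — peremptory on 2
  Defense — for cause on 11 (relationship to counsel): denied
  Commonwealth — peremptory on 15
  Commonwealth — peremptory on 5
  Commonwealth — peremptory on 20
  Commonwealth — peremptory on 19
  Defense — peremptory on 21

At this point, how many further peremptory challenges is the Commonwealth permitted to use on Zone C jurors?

3

Commonwealth peremptories so far: #15, #5, #20, #19 — 4 of 8 used, 4 left overall.
Against Zone C: #15 — 1 used; per-zone cap 4 leaves 3.
Binding limit: min(4, 3) = 3.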